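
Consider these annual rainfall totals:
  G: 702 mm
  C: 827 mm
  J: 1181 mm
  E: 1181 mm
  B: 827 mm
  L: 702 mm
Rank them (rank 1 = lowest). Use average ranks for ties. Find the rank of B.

3.5

Sorted (ascending): 702, 702, 827, 827, 1181, 1181
The 2 values of 702 occupy positions 1–2 → average rank (1+2)/2 = 1.5.
The 2 values of 827 occupy positions 3–4 → average rank (3+4)/2 = 3.5.
The 2 values of 1181 occupy positions 5–6 → average rank (5+6)/2 = 5.5.
B has value 827 mm → rank 3.5.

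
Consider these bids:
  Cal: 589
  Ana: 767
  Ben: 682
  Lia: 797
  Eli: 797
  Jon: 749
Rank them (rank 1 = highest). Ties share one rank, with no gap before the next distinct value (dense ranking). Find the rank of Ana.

2

Sorted (descending): 797, 797, 767, 749, 682, 589
The 2 values of 797 share dense rank 1.
Remaining distinct values take the next consecutive integers.
Ana has value 767 → rank 2.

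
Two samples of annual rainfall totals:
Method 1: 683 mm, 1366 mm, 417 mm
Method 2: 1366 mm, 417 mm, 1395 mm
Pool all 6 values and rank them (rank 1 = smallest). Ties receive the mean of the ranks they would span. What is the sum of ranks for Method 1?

9

Sorted (ascending): 417, 417, 683, 1366, 1366, 1395
The 2 values of 417 occupy positions 1–2 → average rank (1+2)/2 = 1.5.
The 2 values of 1366 occupy positions 4–5 → average rank (4+5)/2 = 4.5.
Method 1 values → pooled ranks: 683→3, 1366→4.5, 417→1.5
Rank sum = 3 + 4.5 + 1.5 = 9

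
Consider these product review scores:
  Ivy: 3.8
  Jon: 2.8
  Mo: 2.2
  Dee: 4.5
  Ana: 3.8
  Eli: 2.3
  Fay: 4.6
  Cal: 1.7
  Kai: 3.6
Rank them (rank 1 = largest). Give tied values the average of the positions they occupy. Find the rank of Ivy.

3.5

Sorted (descending): 4.6, 4.5, 3.8, 3.8, 3.6, 2.8, 2.3, 2.2, 1.7
The 2 values of 3.8 occupy positions 3–4 → average rank (3+4)/2 = 3.5.
Ivy has value 3.8 → rank 3.5.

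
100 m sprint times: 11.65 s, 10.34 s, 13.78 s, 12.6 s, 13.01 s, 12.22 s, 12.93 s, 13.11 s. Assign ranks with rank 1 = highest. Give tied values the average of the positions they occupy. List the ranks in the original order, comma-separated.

7, 8, 1, 5, 3, 6, 4, 2

Sorted (descending): 13.78, 13.11, 13.01, 12.93, 12.6, 12.22, 11.65, 10.34
No ties — each value takes its position as its rank.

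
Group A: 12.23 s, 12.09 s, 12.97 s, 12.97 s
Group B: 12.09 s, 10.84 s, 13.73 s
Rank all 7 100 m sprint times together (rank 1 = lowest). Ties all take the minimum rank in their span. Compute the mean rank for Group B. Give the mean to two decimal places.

Sorted (ascending): 10.84, 12.09, 12.09, 12.23, 12.97, 12.97, 13.73
The 2 values of 12.09 occupy positions 2–3 → each gets rank 2.
The 2 values of 12.97 occupy positions 5–6 → each gets rank 5.
Group B values → pooled ranks: 12.09→2, 10.84→1, 13.73→7
Mean rank = (2 + 1 + 7) / 3 = 3.33

3.33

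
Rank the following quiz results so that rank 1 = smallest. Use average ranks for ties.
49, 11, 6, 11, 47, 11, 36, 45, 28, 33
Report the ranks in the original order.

10, 3, 1, 3, 9, 3, 7, 8, 5, 6

Sorted (ascending): 6, 11, 11, 11, 28, 33, 36, 45, 47, 49
The 3 values of 11 occupy positions 2–4 → average rank 3.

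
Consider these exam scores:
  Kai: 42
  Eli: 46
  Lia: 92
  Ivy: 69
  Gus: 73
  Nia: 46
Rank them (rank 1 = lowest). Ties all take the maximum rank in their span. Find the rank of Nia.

3

Sorted (ascending): 42, 46, 46, 69, 73, 92
The 2 values of 46 occupy positions 2–3 → each gets rank 3.
Nia has value 46 → rank 3.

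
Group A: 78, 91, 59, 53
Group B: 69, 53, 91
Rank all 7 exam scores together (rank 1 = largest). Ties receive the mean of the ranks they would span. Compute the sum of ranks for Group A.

16

Sorted (descending): 91, 91, 78, 69, 59, 53, 53
The 2 values of 91 occupy positions 1–2 → average rank (1+2)/2 = 1.5.
The 2 values of 53 occupy positions 6–7 → average rank (6+7)/2 = 6.5.
Group A values → pooled ranks: 78→3, 91→1.5, 59→5, 53→6.5
Rank sum = 3 + 1.5 + 5 + 6.5 = 16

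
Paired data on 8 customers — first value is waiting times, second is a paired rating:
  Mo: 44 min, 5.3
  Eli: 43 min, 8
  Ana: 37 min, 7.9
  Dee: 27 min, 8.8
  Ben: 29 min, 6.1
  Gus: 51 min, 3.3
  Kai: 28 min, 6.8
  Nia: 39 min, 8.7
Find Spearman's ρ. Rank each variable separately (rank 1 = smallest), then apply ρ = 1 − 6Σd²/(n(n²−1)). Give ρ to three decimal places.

-0.571

Ranks of variable 1: 7, 6, 4, 1, 3, 8, 2, 5
Ranks of variable 2: 2, 6, 5, 8, 3, 1, 4, 7
d = r₁ − r₂: 5, 0, -1, -7, 0, 7, -2, -2
d²: 25, 0, 1, 49, 0, 49, 4, 4; Σd² = 132
ρ = 1 − 6·132/(8·63) = 1 − 792/504 = -0.571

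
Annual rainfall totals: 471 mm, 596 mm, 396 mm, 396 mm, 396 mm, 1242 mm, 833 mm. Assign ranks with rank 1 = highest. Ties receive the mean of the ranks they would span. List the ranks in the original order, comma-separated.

4, 3, 6, 6, 6, 1, 2

Sorted (descending): 1242, 833, 596, 471, 396, 396, 396
The 3 values of 396 occupy positions 5–7 → average rank 6.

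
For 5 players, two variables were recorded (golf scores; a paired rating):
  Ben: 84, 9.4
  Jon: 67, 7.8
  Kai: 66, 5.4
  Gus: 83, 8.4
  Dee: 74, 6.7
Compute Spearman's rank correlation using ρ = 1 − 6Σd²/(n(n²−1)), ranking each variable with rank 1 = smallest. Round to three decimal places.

Ranks of variable 1: 5, 2, 1, 4, 3
Ranks of variable 2: 5, 3, 1, 4, 2
d = r₁ − r₂: 0, -1, 0, 0, 1
d²: 0, 1, 0, 0, 1; Σd² = 2
ρ = 1 − 6·2/(5·24) = 1 − 12/120 = 0.900

0.900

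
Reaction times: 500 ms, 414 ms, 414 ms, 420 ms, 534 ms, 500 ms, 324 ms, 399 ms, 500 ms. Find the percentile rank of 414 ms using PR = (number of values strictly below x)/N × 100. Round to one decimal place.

22.2

N = 9.
Strictly below 414: 2. Equal to 414: 2.
PR = 2/9 × 100 = 22.2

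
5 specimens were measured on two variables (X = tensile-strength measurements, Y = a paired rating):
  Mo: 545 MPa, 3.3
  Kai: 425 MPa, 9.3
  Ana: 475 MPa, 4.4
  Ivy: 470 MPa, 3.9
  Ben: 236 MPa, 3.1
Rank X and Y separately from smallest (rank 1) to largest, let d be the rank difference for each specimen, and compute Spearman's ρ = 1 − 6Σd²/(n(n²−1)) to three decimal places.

Ranks of variable 1: 5, 2, 4, 3, 1
Ranks of variable 2: 2, 5, 4, 3, 1
d = r₁ − r₂: 3, -3, 0, 0, 0
d²: 9, 9, 0, 0, 0; Σd² = 18
ρ = 1 − 6·18/(5·24) = 1 − 108/120 = 0.100

0.100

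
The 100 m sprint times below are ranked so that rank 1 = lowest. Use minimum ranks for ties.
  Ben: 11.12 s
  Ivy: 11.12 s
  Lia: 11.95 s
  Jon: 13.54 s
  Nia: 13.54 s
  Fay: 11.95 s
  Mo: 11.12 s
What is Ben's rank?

1

Sorted (ascending): 11.12, 11.12, 11.12, 11.95, 11.95, 13.54, 13.54
The 3 values of 11.12 occupy positions 1–3 → each gets rank 1.
The 2 values of 11.95 occupy positions 4–5 → each gets rank 4.
The 2 values of 13.54 occupy positions 6–7 → each gets rank 6.
Ben has value 11.12 s → rank 1.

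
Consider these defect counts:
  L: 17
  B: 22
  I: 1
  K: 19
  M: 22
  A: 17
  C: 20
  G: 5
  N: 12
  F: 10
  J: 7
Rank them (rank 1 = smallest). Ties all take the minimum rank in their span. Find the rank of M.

Sorted (ascending): 1, 5, 7, 10, 12, 17, 17, 19, 20, 22, 22
The 2 values of 17 occupy positions 6–7 → each gets rank 6.
The 2 values of 22 occupy positions 10–11 → each gets rank 10.
M has value 22 → rank 10.

10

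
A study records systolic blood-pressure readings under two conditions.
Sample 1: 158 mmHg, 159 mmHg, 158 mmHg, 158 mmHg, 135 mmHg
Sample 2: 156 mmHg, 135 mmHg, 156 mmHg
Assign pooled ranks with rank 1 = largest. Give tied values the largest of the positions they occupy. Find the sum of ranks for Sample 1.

21

Sorted (descending): 159, 158, 158, 158, 156, 156, 135, 135
The 3 values of 158 occupy positions 2–4 → each gets rank 4.
The 2 values of 156 occupy positions 5–6 → each gets rank 6.
The 2 values of 135 occupy positions 7–8 → each gets rank 8.
Sample 1 values → pooled ranks: 158→4, 159→1, 158→4, 158→4, 135→8
Rank sum = 4 + 1 + 4 + 4 + 8 = 21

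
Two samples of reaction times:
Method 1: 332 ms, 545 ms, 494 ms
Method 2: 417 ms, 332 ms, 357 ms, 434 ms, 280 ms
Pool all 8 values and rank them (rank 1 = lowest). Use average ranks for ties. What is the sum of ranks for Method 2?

Sorted (ascending): 280, 332, 332, 357, 417, 434, 494, 545
The 2 values of 332 occupy positions 2–3 → average rank (2+3)/2 = 2.5.
Method 2 values → pooled ranks: 417→5, 332→2.5, 357→4, 434→6, 280→1
Rank sum = 5 + 2.5 + 4 + 6 + 1 = 18.5

18.5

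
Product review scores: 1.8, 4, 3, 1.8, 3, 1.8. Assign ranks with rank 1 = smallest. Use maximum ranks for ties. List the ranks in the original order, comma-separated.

3, 6, 5, 3, 5, 3

Sorted (ascending): 1.8, 1.8, 1.8, 3, 3, 4
The 3 values of 1.8 occupy positions 1–3 → each gets rank 3.
The 2 values of 3 occupy positions 4–5 → each gets rank 5.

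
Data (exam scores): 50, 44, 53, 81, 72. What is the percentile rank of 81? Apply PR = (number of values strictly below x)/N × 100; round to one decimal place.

N = 5.
Strictly below 81: 4. Equal to 81: 1.
PR = 4/5 × 100 = 80.0

80.0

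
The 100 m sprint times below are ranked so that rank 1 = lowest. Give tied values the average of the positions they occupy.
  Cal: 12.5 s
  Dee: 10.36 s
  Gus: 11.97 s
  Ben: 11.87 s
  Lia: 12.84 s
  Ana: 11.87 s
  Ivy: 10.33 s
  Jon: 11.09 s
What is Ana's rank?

Sorted (ascending): 10.33, 10.36, 11.09, 11.87, 11.87, 11.97, 12.5, 12.84
The 2 values of 11.87 occupy positions 4–5 → average rank (4+5)/2 = 4.5.
Ana has value 11.87 s → rank 4.5.

4.5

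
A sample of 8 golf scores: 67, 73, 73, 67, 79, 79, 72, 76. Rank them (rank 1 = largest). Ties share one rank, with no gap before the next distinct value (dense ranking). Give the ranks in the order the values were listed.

Sorted (descending): 79, 79, 76, 73, 73, 72, 67, 67
The 2 values of 79 share dense rank 1.
The 2 values of 73 share dense rank 3.
The 2 values of 67 share dense rank 5.
Remaining distinct values take the next consecutive integers.

5, 3, 3, 5, 1, 1, 4, 2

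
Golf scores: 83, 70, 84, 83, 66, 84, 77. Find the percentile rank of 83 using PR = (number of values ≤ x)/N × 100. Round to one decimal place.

N = 7.
Strictly below 83: 3. Equal to 83: 2.
PR = 5/7 × 100 = 71.4

71.4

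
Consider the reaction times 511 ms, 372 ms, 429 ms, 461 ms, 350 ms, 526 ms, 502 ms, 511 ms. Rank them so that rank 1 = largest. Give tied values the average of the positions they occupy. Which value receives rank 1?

526

Sorted (descending): 526, 511, 511, 502, 461, 429, 372, 350
The 2 values of 511 occupy positions 2–3 → average rank (2+3)/2 = 2.5.
Rank 1 → value 526.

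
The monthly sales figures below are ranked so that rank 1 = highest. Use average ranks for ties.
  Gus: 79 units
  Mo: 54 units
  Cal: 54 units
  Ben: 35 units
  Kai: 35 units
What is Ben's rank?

Sorted (descending): 79, 54, 54, 35, 35
The 2 values of 54 occupy positions 2–3 → average rank (2+3)/2 = 2.5.
The 2 values of 35 occupy positions 4–5 → average rank (4+5)/2 = 4.5.
Ben has value 35 units → rank 4.5.

4.5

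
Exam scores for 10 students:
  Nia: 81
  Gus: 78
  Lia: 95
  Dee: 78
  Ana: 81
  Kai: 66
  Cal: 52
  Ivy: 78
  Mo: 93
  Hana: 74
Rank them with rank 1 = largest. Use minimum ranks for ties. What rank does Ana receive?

3

Sorted (descending): 95, 93, 81, 81, 78, 78, 78, 74, 66, 52
The 2 values of 81 occupy positions 3–4 → each gets rank 3.
The 3 values of 78 occupy positions 5–7 → each gets rank 5.
Ana has value 81 → rank 3.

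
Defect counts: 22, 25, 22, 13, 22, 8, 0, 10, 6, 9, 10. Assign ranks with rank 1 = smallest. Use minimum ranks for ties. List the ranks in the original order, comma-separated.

Sorted (ascending): 0, 6, 8, 9, 10, 10, 13, 22, 22, 22, 25
The 2 values of 10 occupy positions 5–6 → each gets rank 5.
The 3 values of 22 occupy positions 8–10 → each gets rank 8.

8, 11, 8, 7, 8, 3, 1, 5, 2, 4, 5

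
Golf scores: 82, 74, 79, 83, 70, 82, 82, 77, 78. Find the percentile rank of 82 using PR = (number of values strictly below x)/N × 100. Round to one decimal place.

N = 9.
Strictly below 82: 5. Equal to 82: 3.
PR = 5/9 × 100 = 55.6

55.6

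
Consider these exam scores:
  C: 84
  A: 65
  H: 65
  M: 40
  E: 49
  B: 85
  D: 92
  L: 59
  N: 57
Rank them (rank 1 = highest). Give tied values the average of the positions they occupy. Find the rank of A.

4.5

Sorted (descending): 92, 85, 84, 65, 65, 59, 57, 49, 40
The 2 values of 65 occupy positions 4–5 → average rank (4+5)/2 = 4.5.
A has value 65 → rank 4.5.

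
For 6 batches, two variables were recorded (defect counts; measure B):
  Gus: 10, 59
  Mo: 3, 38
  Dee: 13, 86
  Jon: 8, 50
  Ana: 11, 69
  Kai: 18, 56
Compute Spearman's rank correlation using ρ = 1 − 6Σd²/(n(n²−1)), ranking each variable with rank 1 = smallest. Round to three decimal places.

Ranks of variable 1: 3, 1, 5, 2, 4, 6
Ranks of variable 2: 4, 1, 6, 2, 5, 3
d = r₁ − r₂: -1, 0, -1, 0, -1, 3
d²: 1, 0, 1, 0, 1, 9; Σd² = 12
ρ = 1 − 6·12/(6·35) = 1 − 72/210 = 0.657

0.657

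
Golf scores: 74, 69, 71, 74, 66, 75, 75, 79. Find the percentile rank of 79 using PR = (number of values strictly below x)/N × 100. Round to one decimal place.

N = 8.
Strictly below 79: 7. Equal to 79: 1.
PR = 7/8 × 100 = 87.5

87.5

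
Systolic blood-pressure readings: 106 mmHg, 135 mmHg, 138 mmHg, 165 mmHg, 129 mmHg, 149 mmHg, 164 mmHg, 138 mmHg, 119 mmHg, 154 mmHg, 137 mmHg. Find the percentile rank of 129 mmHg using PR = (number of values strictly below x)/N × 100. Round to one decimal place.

18.2

N = 11.
Strictly below 129: 2. Equal to 129: 1.
PR = 2/11 × 100 = 18.2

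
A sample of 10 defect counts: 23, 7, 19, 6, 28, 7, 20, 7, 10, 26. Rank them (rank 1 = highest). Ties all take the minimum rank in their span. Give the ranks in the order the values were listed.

3, 7, 5, 10, 1, 7, 4, 7, 6, 2

Sorted (descending): 28, 26, 23, 20, 19, 10, 7, 7, 7, 6
The 3 values of 7 occupy positions 7–9 → each gets rank 7.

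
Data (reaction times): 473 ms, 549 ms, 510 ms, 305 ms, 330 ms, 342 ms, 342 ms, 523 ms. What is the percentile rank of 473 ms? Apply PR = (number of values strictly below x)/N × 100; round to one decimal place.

N = 8.
Strictly below 473: 4. Equal to 473: 1.
PR = 4/8 × 100 = 50.0

50.0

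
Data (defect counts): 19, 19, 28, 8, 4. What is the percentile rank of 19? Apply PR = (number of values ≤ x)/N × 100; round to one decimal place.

N = 5.
Strictly below 19: 2. Equal to 19: 2.
PR = 4/5 × 100 = 80.0

80.0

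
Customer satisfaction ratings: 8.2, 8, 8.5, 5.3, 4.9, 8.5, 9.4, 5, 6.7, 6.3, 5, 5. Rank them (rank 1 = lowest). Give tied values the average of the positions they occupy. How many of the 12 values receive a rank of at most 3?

Sorted (ascending): 4.9, 5, 5, 5, 5.3, 6.3, 6.7, 8, 8.2, 8.5, 8.5, 9.4
The 3 values of 5 occupy positions 2–4 → average rank 3.
The 2 values of 8.5 occupy positions 10–11 → average rank (10+11)/2 = 10.5.
Ranks ≤ 3: {1, 3, 3, 3} → 4 values.

4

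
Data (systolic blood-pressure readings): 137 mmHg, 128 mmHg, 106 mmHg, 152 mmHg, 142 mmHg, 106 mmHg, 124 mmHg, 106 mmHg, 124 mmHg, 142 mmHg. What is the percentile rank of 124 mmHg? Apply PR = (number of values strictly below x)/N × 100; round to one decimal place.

30.0

N = 10.
Strictly below 124: 3. Equal to 124: 2.
PR = 3/10 × 100 = 30.0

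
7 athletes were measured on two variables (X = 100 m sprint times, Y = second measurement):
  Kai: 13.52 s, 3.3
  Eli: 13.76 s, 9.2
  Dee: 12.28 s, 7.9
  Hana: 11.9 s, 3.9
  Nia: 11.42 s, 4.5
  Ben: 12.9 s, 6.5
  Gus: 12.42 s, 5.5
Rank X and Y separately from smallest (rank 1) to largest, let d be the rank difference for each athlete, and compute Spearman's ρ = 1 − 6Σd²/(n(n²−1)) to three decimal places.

0.321

Ranks of variable 1: 6, 7, 3, 2, 1, 5, 4
Ranks of variable 2: 1, 7, 6, 2, 3, 5, 4
d = r₁ − r₂: 5, 0, -3, 0, -2, 0, 0
d²: 25, 0, 9, 0, 4, 0, 0; Σd² = 38
ρ = 1 − 6·38/(7·48) = 1 − 228/336 = 0.321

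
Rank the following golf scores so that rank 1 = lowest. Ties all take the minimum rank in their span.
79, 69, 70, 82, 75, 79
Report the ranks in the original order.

Sorted (ascending): 69, 70, 75, 79, 79, 82
The 2 values of 79 occupy positions 4–5 → each gets rank 4.

4, 1, 2, 6, 3, 4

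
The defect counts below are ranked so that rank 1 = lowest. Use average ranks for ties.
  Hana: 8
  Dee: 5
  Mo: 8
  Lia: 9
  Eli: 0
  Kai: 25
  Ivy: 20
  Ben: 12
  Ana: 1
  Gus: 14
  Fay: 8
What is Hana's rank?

5

Sorted (ascending): 0, 1, 5, 8, 8, 8, 9, 12, 14, 20, 25
The 3 values of 8 occupy positions 4–6 → average rank 5.
Hana has value 8 → rank 5.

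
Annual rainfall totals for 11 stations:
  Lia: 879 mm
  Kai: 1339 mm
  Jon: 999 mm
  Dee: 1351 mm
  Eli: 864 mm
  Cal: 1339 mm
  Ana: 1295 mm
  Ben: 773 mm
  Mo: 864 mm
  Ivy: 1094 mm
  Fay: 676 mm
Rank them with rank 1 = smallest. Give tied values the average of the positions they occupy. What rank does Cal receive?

9.5

Sorted (ascending): 676, 773, 864, 864, 879, 999, 1094, 1295, 1339, 1339, 1351
The 2 values of 864 occupy positions 3–4 → average rank (3+4)/2 = 3.5.
The 2 values of 1339 occupy positions 9–10 → average rank (9+10)/2 = 9.5.
Cal has value 1339 mm → rank 9.5.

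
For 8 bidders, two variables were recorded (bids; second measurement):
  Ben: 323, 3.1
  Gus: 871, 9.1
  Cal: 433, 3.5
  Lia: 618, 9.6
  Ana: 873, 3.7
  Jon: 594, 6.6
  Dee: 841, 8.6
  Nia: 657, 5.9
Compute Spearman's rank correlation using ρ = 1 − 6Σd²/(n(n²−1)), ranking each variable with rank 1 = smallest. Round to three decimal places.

0.452

Ranks of variable 1: 1, 7, 2, 4, 8, 3, 6, 5
Ranks of variable 2: 1, 7, 2, 8, 3, 5, 6, 4
d = r₁ − r₂: 0, 0, 0, -4, 5, -2, 0, 1
d²: 0, 0, 0, 16, 25, 4, 0, 1; Σd² = 46
ρ = 1 − 6·46/(8·63) = 1 − 276/504 = 0.452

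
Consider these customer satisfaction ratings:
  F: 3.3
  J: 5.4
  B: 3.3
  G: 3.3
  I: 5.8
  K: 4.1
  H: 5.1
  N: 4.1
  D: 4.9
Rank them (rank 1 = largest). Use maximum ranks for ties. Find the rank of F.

Sorted (descending): 5.8, 5.4, 5.1, 4.9, 4.1, 4.1, 3.3, 3.3, 3.3
The 2 values of 4.1 occupy positions 5–6 → each gets rank 6.
The 3 values of 3.3 occupy positions 7–9 → each gets rank 9.
F has value 3.3 → rank 9.

9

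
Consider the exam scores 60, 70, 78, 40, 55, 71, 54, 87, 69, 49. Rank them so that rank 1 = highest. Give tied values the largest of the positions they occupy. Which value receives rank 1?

Sorted (descending): 87, 78, 71, 70, 69, 60, 55, 54, 49, 40
No ties — each value takes its position as its rank.
Rank 1 → value 87.

87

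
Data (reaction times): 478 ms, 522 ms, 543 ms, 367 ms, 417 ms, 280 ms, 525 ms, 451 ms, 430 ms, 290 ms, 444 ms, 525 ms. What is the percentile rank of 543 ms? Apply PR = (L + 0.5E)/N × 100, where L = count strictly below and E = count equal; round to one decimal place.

95.8

N = 12.
Strictly below 543: 11. Equal to 543: 1.
PR = (11 + 0.5·1)/12 × 100 = 95.8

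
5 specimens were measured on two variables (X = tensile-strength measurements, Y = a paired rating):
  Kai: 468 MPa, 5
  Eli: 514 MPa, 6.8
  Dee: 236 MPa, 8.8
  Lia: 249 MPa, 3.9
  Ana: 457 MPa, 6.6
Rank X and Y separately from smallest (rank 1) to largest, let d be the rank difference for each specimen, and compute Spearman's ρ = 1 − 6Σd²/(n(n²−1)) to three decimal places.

Ranks of variable 1: 4, 5, 1, 2, 3
Ranks of variable 2: 2, 4, 5, 1, 3
d = r₁ − r₂: 2, 1, -4, 1, 0
d²: 4, 1, 16, 1, 0; Σd² = 22
ρ = 1 − 6·22/(5·24) = 1 − 132/120 = -0.100

-0.100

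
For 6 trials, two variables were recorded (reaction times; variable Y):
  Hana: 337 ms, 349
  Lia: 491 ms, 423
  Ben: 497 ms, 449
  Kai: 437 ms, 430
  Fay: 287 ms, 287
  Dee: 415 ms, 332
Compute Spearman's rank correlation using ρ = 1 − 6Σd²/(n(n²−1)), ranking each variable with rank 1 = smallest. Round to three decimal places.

Ranks of variable 1: 2, 5, 6, 4, 1, 3
Ranks of variable 2: 3, 4, 6, 5, 1, 2
d = r₁ − r₂: -1, 1, 0, -1, 0, 1
d²: 1, 1, 0, 1, 0, 1; Σd² = 4
ρ = 1 − 6·4/(6·35) = 1 − 24/210 = 0.886

0.886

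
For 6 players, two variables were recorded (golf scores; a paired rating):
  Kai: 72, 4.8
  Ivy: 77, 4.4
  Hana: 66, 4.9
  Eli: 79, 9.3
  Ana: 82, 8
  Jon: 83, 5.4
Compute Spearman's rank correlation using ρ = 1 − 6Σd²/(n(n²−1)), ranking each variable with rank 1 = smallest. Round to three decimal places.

Ranks of variable 1: 2, 3, 1, 4, 5, 6
Ranks of variable 2: 2, 1, 3, 6, 5, 4
d = r₁ − r₂: 0, 2, -2, -2, 0, 2
d²: 0, 4, 4, 4, 0, 4; Σd² = 16
ρ = 1 − 6·16/(6·35) = 1 − 96/210 = 0.543

0.543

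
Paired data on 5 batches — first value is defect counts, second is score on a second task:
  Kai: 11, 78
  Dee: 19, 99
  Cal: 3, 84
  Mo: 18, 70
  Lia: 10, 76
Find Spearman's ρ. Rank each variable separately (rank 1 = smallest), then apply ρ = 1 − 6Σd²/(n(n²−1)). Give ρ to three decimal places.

Ranks of variable 1: 3, 5, 1, 4, 2
Ranks of variable 2: 3, 5, 4, 1, 2
d = r₁ − r₂: 0, 0, -3, 3, 0
d²: 0, 0, 9, 9, 0; Σd² = 18
ρ = 1 − 6·18/(5·24) = 1 − 108/120 = 0.100

0.100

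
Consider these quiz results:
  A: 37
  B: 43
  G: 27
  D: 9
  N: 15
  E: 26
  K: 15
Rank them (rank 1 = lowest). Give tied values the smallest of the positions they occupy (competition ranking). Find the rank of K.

Sorted (ascending): 9, 15, 15, 26, 27, 37, 43
The 2 values of 15 occupy positions 2–3 → each gets rank 2.
K has value 15 → rank 2.

2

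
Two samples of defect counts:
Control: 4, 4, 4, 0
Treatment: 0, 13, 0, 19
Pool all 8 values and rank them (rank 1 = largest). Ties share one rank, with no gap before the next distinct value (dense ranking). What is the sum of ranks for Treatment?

11

Sorted (descending): 19, 13, 4, 4, 4, 0, 0, 0
The 3 values of 4 share dense rank 3.
The 3 values of 0 share dense rank 4.
Remaining distinct values take the next consecutive integers.
Treatment values → pooled ranks: 0→4, 13→2, 0→4, 19→1
Rank sum = 4 + 2 + 4 + 1 = 11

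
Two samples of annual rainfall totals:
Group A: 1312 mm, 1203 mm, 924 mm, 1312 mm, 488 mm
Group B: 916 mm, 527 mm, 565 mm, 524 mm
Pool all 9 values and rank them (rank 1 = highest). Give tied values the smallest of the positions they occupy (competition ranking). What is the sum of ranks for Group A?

18

Sorted (descending): 1312, 1312, 1203, 924, 916, 565, 527, 524, 488
The 2 values of 1312 occupy positions 1–2 → each gets rank 1.
Group A values → pooled ranks: 1312→1, 1203→3, 924→4, 1312→1, 488→9
Rank sum = 1 + 3 + 4 + 1 + 9 = 18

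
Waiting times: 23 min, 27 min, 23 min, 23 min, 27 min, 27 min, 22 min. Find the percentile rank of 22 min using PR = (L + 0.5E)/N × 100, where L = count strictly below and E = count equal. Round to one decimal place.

N = 7.
Strictly below 22: 0. Equal to 22: 1.
PR = (0 + 0.5·1)/7 × 100 = 7.1

7.1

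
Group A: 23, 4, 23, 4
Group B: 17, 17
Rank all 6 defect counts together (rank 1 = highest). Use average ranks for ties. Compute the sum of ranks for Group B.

7

Sorted (descending): 23, 23, 17, 17, 4, 4
The 2 values of 23 occupy positions 1–2 → average rank (1+2)/2 = 1.5.
The 2 values of 17 occupy positions 3–4 → average rank (3+4)/2 = 3.5.
The 2 values of 4 occupy positions 5–6 → average rank (5+6)/2 = 5.5.
Group B values → pooled ranks: 17→3.5, 17→3.5
Rank sum = 3.5 + 3.5 = 7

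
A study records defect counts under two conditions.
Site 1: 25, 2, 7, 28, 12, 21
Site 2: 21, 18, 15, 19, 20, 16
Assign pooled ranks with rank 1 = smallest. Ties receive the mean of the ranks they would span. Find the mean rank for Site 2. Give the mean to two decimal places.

6.58

Sorted (ascending): 2, 7, 12, 15, 16, 18, 19, 20, 21, 21, 25, 28
The 2 values of 21 occupy positions 9–10 → average rank (9+10)/2 = 9.5.
Site 2 values → pooled ranks: 21→9.5, 18→6, 15→4, 19→7, 20→8, 16→5
Mean rank = (9.5 + 6 + 4 + 7 + 8 + 5) / 6 = 6.58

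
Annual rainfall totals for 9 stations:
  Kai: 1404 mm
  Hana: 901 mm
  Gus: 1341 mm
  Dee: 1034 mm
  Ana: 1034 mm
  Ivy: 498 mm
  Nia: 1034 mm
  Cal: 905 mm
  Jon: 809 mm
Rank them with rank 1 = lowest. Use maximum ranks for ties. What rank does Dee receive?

Sorted (ascending): 498, 809, 901, 905, 1034, 1034, 1034, 1341, 1404
The 3 values of 1034 occupy positions 5–7 → each gets rank 7.
Dee has value 1034 mm → rank 7.

7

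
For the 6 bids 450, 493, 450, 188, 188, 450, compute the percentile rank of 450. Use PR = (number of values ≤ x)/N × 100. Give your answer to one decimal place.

83.3

N = 6.
Strictly below 450: 2. Equal to 450: 3.
PR = 5/6 × 100 = 83.3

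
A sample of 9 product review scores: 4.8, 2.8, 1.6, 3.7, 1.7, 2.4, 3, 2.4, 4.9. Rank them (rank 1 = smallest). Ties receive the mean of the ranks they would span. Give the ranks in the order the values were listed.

Sorted (ascending): 1.6, 1.7, 2.4, 2.4, 2.8, 3, 3.7, 4.8, 4.9
The 2 values of 2.4 occupy positions 3–4 → average rank (3+4)/2 = 3.5.

8, 5, 1, 7, 2, 3.5, 6, 3.5, 9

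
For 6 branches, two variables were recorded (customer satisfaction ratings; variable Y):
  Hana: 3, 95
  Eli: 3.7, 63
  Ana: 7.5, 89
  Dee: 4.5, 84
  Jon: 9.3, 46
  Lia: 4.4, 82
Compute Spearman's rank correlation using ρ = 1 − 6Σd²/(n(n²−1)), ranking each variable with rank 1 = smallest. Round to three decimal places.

-0.429

Ranks of variable 1: 1, 2, 5, 4, 6, 3
Ranks of variable 2: 6, 2, 5, 4, 1, 3
d = r₁ − r₂: -5, 0, 0, 0, 5, 0
d²: 25, 0, 0, 0, 25, 0; Σd² = 50
ρ = 1 − 6·50/(6·35) = 1 − 300/210 = -0.429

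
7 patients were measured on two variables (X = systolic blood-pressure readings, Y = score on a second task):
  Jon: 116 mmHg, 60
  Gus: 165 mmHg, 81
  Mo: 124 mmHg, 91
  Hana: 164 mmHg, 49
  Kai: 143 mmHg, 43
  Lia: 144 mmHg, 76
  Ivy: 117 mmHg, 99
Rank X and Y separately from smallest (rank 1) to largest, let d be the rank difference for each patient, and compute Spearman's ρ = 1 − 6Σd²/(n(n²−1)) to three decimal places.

Ranks of variable 1: 1, 7, 3, 6, 4, 5, 2
Ranks of variable 2: 3, 5, 6, 2, 1, 4, 7
d = r₁ − r₂: -2, 2, -3, 4, 3, 1, -5
d²: 4, 4, 9, 16, 9, 1, 25; Σd² = 68
ρ = 1 − 6·68/(7·48) = 1 − 408/336 = -0.214

-0.214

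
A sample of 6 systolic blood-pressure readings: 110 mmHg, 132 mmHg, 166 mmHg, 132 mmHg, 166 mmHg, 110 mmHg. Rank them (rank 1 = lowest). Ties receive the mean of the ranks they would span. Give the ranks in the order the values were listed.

1.5, 3.5, 5.5, 3.5, 5.5, 1.5

Sorted (ascending): 110, 110, 132, 132, 166, 166
The 2 values of 110 occupy positions 1–2 → average rank (1+2)/2 = 1.5.
The 2 values of 132 occupy positions 3–4 → average rank (3+4)/2 = 3.5.
The 2 values of 166 occupy positions 5–6 → average rank (5+6)/2 = 5.5.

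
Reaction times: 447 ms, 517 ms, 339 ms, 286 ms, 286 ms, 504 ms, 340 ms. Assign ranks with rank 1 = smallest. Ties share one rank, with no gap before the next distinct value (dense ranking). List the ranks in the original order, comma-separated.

4, 6, 2, 1, 1, 5, 3

Sorted (ascending): 286, 286, 339, 340, 447, 504, 517
The 2 values of 286 share dense rank 1.
Remaining distinct values take the next consecutive integers.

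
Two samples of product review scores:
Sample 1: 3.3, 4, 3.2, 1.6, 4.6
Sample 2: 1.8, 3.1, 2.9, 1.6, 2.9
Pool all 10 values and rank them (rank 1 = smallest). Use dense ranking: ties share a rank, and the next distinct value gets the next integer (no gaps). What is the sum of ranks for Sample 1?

27

Sorted (ascending): 1.6, 1.6, 1.8, 2.9, 2.9, 3.1, 3.2, 3.3, 4, 4.6
The 2 values of 1.6 share dense rank 1.
The 2 values of 2.9 share dense rank 3.
Remaining distinct values take the next consecutive integers.
Sample 1 values → pooled ranks: 3.3→6, 4→7, 3.2→5, 1.6→1, 4.6→8
Rank sum = 6 + 7 + 5 + 1 + 8 = 27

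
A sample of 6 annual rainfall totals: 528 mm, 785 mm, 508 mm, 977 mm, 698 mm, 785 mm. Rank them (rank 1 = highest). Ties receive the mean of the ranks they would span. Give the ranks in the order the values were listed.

5, 2.5, 6, 1, 4, 2.5

Sorted (descending): 977, 785, 785, 698, 528, 508
The 2 values of 785 occupy positions 2–3 → average rank (2+3)/2 = 2.5.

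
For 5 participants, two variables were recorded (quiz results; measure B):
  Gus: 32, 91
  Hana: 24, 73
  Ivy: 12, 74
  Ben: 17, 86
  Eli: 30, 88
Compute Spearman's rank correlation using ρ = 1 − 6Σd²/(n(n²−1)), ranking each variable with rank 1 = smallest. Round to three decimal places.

Ranks of variable 1: 5, 3, 1, 2, 4
Ranks of variable 2: 5, 1, 2, 3, 4
d = r₁ − r₂: 0, 2, -1, -1, 0
d²: 0, 4, 1, 1, 0; Σd² = 6
ρ = 1 − 6·6/(5·24) = 1 − 36/120 = 0.700

0.700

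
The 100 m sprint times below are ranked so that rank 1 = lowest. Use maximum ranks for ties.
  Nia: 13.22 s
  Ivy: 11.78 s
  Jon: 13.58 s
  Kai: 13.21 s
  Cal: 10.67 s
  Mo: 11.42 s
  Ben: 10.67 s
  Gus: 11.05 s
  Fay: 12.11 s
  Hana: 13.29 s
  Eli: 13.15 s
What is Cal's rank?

2

Sorted (ascending): 10.67, 10.67, 11.05, 11.42, 11.78, 12.11, 13.15, 13.21, 13.22, 13.29, 13.58
The 2 values of 10.67 occupy positions 1–2 → each gets rank 2.
Cal has value 10.67 s → rank 2.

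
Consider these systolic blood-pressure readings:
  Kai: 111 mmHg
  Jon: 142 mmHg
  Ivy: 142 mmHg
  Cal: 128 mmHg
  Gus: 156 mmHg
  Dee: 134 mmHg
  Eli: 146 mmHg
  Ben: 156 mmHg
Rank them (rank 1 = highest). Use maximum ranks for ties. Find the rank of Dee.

6

Sorted (descending): 156, 156, 146, 142, 142, 134, 128, 111
The 2 values of 156 occupy positions 1–2 → each gets rank 2.
The 2 values of 142 occupy positions 4–5 → each gets rank 5.
Dee has value 134 mmHg → rank 6.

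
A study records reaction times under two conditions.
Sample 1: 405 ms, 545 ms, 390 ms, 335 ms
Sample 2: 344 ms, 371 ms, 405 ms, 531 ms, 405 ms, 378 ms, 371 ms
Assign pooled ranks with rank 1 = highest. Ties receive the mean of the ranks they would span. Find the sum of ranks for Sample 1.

Sorted (descending): 545, 531, 405, 405, 405, 390, 378, 371, 371, 344, 335
The 3 values of 405 occupy positions 3–5 → average rank 4.
The 2 values of 371 occupy positions 8–9 → average rank (8+9)/2 = 8.5.
Sample 1 values → pooled ranks: 405→4, 545→1, 390→6, 335→11
Rank sum = 4 + 1 + 6 + 11 = 22

22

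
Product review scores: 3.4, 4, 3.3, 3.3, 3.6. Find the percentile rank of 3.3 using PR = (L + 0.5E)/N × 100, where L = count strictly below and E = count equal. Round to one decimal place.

20.0

N = 5.
Strictly below 3.3: 0. Equal to 3.3: 2.
PR = (0 + 0.5·2)/5 × 100 = 20.0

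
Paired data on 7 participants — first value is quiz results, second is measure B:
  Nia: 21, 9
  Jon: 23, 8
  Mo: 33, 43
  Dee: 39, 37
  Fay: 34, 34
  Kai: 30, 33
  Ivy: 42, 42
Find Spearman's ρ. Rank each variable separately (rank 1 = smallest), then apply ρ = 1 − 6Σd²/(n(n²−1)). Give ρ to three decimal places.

0.750

Ranks of variable 1: 1, 2, 4, 6, 5, 3, 7
Ranks of variable 2: 2, 1, 7, 5, 4, 3, 6
d = r₁ − r₂: -1, 1, -3, 1, 1, 0, 1
d²: 1, 1, 9, 1, 1, 0, 1; Σd² = 14
ρ = 1 − 6·14/(7·48) = 1 − 84/336 = 0.750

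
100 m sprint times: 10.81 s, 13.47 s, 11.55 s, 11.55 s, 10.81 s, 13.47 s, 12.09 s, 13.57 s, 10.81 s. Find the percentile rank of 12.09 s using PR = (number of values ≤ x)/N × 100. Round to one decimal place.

N = 9.
Strictly below 12.09: 5. Equal to 12.09: 1.
PR = 6/9 × 100 = 66.7

66.7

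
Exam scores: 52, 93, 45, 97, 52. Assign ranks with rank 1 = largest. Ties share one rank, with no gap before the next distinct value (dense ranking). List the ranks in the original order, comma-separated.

Sorted (descending): 97, 93, 52, 52, 45
The 2 values of 52 share dense rank 3.
Remaining distinct values take the next consecutive integers.

3, 2, 4, 1, 3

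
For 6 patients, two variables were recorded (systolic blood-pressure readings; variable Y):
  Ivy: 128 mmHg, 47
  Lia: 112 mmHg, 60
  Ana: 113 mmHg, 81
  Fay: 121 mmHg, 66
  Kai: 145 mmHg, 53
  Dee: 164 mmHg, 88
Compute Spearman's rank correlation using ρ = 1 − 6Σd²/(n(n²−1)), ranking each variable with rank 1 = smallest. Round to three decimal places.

Ranks of variable 1: 4, 1, 2, 3, 5, 6
Ranks of variable 2: 1, 3, 5, 4, 2, 6
d = r₁ − r₂: 3, -2, -3, -1, 3, 0
d²: 9, 4, 9, 1, 9, 0; Σd² = 32
ρ = 1 − 6·32/(6·35) = 1 − 192/210 = 0.086

0.086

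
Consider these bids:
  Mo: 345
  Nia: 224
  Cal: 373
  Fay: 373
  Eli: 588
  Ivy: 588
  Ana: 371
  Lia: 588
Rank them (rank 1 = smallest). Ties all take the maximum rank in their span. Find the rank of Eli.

Sorted (ascending): 224, 345, 371, 373, 373, 588, 588, 588
The 2 values of 373 occupy positions 4–5 → each gets rank 5.
The 3 values of 588 occupy positions 6–8 → each gets rank 8.
Eli has value 588 → rank 8.

8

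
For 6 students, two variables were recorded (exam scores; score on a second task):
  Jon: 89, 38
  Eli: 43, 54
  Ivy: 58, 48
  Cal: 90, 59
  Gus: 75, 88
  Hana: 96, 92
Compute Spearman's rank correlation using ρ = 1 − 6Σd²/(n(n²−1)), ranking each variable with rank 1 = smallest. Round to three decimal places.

0.486

Ranks of variable 1: 4, 1, 2, 5, 3, 6
Ranks of variable 2: 1, 3, 2, 4, 5, 6
d = r₁ − r₂: 3, -2, 0, 1, -2, 0
d²: 9, 4, 0, 1, 4, 0; Σd² = 18
ρ = 1 − 6·18/(6·35) = 1 − 108/210 = 0.486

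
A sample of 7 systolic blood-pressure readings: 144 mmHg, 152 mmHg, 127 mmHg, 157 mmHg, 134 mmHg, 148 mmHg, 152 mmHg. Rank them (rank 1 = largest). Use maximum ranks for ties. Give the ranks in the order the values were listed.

5, 3, 7, 1, 6, 4, 3

Sorted (descending): 157, 152, 152, 148, 144, 134, 127
The 2 values of 152 occupy positions 2–3 → each gets rank 3.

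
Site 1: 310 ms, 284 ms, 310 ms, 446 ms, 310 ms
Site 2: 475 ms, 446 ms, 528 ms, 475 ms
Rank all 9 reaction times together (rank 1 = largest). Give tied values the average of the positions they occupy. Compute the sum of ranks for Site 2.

10.5

Sorted (descending): 528, 475, 475, 446, 446, 310, 310, 310, 284
The 2 values of 475 occupy positions 2–3 → average rank (2+3)/2 = 2.5.
The 2 values of 446 occupy positions 4–5 → average rank (4+5)/2 = 4.5.
The 3 values of 310 occupy positions 6–8 → average rank 7.
Site 2 values → pooled ranks: 475→2.5, 446→4.5, 528→1, 475→2.5
Rank sum = 2.5 + 4.5 + 1 + 2.5 = 10.5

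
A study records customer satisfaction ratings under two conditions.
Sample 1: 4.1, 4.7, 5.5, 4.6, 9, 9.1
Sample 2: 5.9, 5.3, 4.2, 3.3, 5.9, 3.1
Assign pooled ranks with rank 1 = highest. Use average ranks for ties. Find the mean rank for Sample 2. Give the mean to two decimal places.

Sorted (descending): 9.1, 9, 5.9, 5.9, 5.5, 5.3, 4.7, 4.6, 4.2, 4.1, 3.3, 3.1
The 2 values of 5.9 occupy positions 3–4 → average rank (3+4)/2 = 3.5.
Sample 2 values → pooled ranks: 5.9→3.5, 5.3→6, 4.2→9, 3.3→11, 5.9→3.5, 3.1→12
Mean rank = (3.5 + 6 + 9 + 11 + 3.5 + 12) / 6 = 7.50

7.50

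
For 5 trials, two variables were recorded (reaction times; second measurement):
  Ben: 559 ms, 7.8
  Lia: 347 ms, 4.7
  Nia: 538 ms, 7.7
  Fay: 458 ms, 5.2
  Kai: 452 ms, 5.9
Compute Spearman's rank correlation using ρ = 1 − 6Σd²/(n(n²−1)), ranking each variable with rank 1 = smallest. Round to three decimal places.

0.900

Ranks of variable 1: 5, 1, 4, 3, 2
Ranks of variable 2: 5, 1, 4, 2, 3
d = r₁ − r₂: 0, 0, 0, 1, -1
d²: 0, 0, 0, 1, 1; Σd² = 2
ρ = 1 − 6·2/(5·24) = 1 − 12/120 = 0.900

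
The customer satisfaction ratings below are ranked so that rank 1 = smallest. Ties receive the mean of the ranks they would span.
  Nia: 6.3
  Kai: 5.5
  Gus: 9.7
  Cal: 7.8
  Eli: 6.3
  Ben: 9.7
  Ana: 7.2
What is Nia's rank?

2.5

Sorted (ascending): 5.5, 6.3, 6.3, 7.2, 7.8, 9.7, 9.7
The 2 values of 6.3 occupy positions 2–3 → average rank (2+3)/2 = 2.5.
The 2 values of 9.7 occupy positions 6–7 → average rank (6+7)/2 = 6.5.
Nia has value 6.3 → rank 2.5.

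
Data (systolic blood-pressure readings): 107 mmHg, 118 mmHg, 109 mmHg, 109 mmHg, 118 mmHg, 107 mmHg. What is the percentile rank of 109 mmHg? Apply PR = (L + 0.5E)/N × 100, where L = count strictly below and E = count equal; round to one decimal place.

50.0

N = 6.
Strictly below 109: 2. Equal to 109: 2.
PR = (2 + 0.5·2)/6 × 100 = 50.0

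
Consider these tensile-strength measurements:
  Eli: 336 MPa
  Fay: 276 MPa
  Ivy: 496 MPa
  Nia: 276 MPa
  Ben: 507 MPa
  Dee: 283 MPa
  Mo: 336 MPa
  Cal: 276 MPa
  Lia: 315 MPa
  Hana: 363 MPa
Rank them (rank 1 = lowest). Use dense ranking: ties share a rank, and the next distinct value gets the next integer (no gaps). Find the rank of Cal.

Sorted (ascending): 276, 276, 276, 283, 315, 336, 336, 363, 496, 507
The 3 values of 276 share dense rank 1.
The 2 values of 336 share dense rank 4.
Remaining distinct values take the next consecutive integers.
Cal has value 276 MPa → rank 1.

1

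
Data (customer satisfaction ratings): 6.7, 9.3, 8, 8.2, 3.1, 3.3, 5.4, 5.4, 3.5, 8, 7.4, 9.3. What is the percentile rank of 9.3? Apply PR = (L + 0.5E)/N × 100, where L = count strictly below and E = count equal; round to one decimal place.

91.7

N = 12.
Strictly below 9.3: 10. Equal to 9.3: 2.
PR = (10 + 0.5·2)/12 × 100 = 91.7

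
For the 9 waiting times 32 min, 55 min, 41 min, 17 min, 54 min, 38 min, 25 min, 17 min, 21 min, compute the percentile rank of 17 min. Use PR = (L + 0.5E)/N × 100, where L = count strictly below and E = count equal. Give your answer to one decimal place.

11.1

N = 9.
Strictly below 17: 0. Equal to 17: 2.
PR = (0 + 0.5·2)/9 × 100 = 11.1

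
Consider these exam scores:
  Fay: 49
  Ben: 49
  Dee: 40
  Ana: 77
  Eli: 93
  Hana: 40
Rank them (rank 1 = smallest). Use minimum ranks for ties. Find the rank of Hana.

Sorted (ascending): 40, 40, 49, 49, 77, 93
The 2 values of 40 occupy positions 1–2 → each gets rank 1.
The 2 values of 49 occupy positions 3–4 → each gets rank 3.
Hana has value 40 → rank 1.

1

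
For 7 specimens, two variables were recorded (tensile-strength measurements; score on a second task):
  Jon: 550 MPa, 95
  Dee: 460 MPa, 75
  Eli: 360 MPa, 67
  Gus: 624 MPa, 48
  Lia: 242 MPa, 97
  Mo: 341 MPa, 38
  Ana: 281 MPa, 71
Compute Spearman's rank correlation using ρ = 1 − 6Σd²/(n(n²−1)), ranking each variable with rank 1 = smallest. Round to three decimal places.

-0.250

Ranks of variable 1: 6, 5, 4, 7, 1, 3, 2
Ranks of variable 2: 6, 5, 3, 2, 7, 1, 4
d = r₁ − r₂: 0, 0, 1, 5, -6, 2, -2
d²: 0, 0, 1, 25, 36, 4, 4; Σd² = 70
ρ = 1 − 6·70/(7·48) = 1 − 420/336 = -0.250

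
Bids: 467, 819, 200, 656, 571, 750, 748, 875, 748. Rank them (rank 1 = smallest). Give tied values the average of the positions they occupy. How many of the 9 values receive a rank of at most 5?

4

Sorted (ascending): 200, 467, 571, 656, 748, 748, 750, 819, 875
The 2 values of 748 occupy positions 5–6 → average rank (5+6)/2 = 5.5.
Ranks ≤ 5: {1, 2, 3, 4} → 4 values.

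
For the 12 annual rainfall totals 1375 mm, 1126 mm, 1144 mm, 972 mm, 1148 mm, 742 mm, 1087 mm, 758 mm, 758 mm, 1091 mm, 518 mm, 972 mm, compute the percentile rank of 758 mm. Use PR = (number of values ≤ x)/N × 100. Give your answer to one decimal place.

N = 12.
Strictly below 758: 2. Equal to 758: 2.
PR = 4/12 × 100 = 33.3

33.3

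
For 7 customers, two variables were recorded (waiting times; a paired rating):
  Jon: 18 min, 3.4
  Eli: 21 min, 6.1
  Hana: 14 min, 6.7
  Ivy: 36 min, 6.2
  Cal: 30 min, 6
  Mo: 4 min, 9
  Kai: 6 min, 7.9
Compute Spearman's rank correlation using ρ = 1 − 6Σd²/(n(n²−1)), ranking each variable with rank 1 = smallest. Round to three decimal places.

-0.679

Ranks of variable 1: 4, 5, 3, 7, 6, 1, 2
Ranks of variable 2: 1, 3, 5, 4, 2, 7, 6
d = r₁ − r₂: 3, 2, -2, 3, 4, -6, -4
d²: 9, 4, 4, 9, 16, 36, 16; Σd² = 94
ρ = 1 − 6·94/(7·48) = 1 − 564/336 = -0.679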